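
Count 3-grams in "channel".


Word: "channel" (length 7)
Number of 3-grams = length - 3 + 1 = 7 - 3 + 1
= 5


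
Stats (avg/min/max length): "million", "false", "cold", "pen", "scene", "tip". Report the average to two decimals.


Lengths: "million"=7, "false"=5, "cold"=4, "pen"=3, "scene"=5, "tip"=3
Sum = 27, Count = 6
Average = 27/6 = 4.50
= avg=4.50, min=3, max=7


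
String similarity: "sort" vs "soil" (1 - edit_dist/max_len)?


Word 1: "sort" (length 4)
Word 2: "soil" (length 4)
One optimal edit sequence:
  1. keep 's'
  2. keep 'o'
  3. substitute 'r' -> 'i'  (+1)
  4. substitute 't' -> 'l'  (+1)
Edit distance = 2
Max length = max(4, 4) = 4
Similarity = 1 - 2/4
= 0.5000


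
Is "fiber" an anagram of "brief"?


Word 1: "brief" → sorted: befir
Word 2: "fiber" → sorted: befir
Same letters? befir == befir
Anagram = Yes


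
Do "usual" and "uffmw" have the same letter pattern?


Pattern of "usual": [0, 1, 0, 2, 3]
Pattern of "uffmw": [0, 1, 1, 2, 3]
Patterns do not match
Same pattern = No


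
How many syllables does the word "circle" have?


Word: "circle"
Syllable breakdown: cir | cle
Counting: 2 parts
= 2 syllables


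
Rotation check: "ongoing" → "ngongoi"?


Word: "ongoing", Candidate: "ngongoi"
Method: check if candidate is substring of word+word
"ongoingongoing" contains "ngongoi"? Yes
Is rotation = Yes


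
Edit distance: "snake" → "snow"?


Word 1: "snake" (length 5)
Word 2: "snow" (length 4)
One optimal edit sequence (insert/delete/substitute each cost 1):
  1. keep 's'
  2. keep 'n'
  3. delete 'a'  (+1)
  4. substitute 'k' -> 'o'  (+1)
  5. substitute 'e' -> 'w'  (+1)
Total edit operations: 3
Edit distance = 3


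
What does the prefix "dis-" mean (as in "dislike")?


Prefix: dis-
Example: dislike (dis- + like)
Meaning = not / opposite


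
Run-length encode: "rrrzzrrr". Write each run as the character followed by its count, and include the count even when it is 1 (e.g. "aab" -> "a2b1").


String: "rrrzzrrr"
Scanning for consecutive runs:
  'r' x 3
  'z' x 2
  'r' x 3
RLE = "r3z2r3"


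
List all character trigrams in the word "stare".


Word: "stare" (length 5)
Number of trigrams = 5 - 3 + 1 = 3
  Position 0: "sta"
  Position 1: "tar"
  Position 2: "are"
Trigrams = "sta", "tar", "are"


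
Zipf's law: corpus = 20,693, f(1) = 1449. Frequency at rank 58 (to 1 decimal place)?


Zipf's law: f(r) = f(1) / r
f(1) = 1449
f(58) = 1449 / 58
= 25.0 occurrences


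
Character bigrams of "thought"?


Word: "thought" (length 7)
Number of bigrams = 7 - 2 + 1 = 6
  Position 0: "th"
  Position 1: "ho"
  Position 2: "ou"
  Position 3: "ug"
  Position 4: "gh"
  Position 5: "ht"
Bigrams = "th", "ho", "ou", "ug", "gh", "ht"


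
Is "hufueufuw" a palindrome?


Word: "hufueufuw"
Reversed: "wufueufuh"
Forward == Backward? hufueufuw != wufueufuh
Palindrome = No


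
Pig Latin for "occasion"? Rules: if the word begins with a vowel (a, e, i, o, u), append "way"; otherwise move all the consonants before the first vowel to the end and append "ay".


Word: "occasion"
Starts with vowel → add 'way'
Pig Latin = "occasionway"


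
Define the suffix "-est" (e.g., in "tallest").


Suffix: -est
Example: tallest = tall + -est
Meaning = most


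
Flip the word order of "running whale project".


Original: "running whale project"
Words (1..n): running | whale | project
Reversed (n..1): project | whale | running
Result = "project whale running"


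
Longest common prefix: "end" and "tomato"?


Word 1: "end"
Word 2: "tomato"
Comparing from start:
  Pos 0: 'e' != 't' (stop)
LCP = "" (length 0)


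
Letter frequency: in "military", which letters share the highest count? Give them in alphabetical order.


Word: "military"
Letter counts:
  'a': 1
  'i': 2
  'l': 1
  'm': 1
  'r': 1
  't': 1
  'y': 1
Maximum count = 2
Most frequent = 'i' (2 times each)


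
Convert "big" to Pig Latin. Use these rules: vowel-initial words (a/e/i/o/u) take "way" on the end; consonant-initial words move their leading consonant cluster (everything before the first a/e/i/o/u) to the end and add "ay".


Word: "big"
Starts with consonant(s) → move to end, add 'ay'
Consonant cluster: "b"
Pig Latin = "igbay"


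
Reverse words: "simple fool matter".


Original: "simple fool matter"
Words (1..n): simple | fool | matter
Reversed (n..1): matter | fool | simple
Result = "matter fool simple"


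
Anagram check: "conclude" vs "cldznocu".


Word 1: "conclude" → sorted: ccdelnou
Word 2: "cldznocu" → sorted: ccdlnouz
Same letters? ccdelnou != ccdlnouz
Anagram = No


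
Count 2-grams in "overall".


Word: "overall" (length 7)
Number of 2-grams = length - 2 + 1 = 7 - 2 + 1
= 6


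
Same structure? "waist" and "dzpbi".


Pattern of "waist": [0, 1, 2, 3, 4]
Pattern of "dzpbi": [0, 1, 2, 3, 4]
Patterns match
Same pattern = Yes


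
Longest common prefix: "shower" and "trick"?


Word 1: "shower"
Word 2: "trick"
Comparing from start:
  Pos 0: 's' != 't' (stop)
LCP = "" (length 0)


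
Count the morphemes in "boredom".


Word: "boredom"
Morphemes: bore / -dom
Each morpheme carries meaning
= 2 morphemes


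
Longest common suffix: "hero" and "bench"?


Word 1: "hero"
Word 2: "bench"
Comparing from end:
  Pos -1: 'o' != 'h' (stop)
LCS = "" (length 0)


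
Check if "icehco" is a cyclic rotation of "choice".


Word: "choice", Candidate: "icehco"
Method: check if candidate is substring of word+word
"choicechoice" contains "icehco"? No
Is rotation = No


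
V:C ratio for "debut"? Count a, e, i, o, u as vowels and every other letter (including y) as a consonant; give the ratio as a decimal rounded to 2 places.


Word: "debut"
Vowels (a,e,i,o,u): 2
Consonants: 3
Ratio = 2/3
= 0.67


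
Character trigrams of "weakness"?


Word: "weakness" (length 8)
Number of trigrams = 8 - 3 + 1 = 6
  Position 0: "wea"
  Position 1: "eak"
  Position 2: "akn"
  Position 3: "kne"
  Position 4: "nes"
  Position 5: "ess"
Trigrams = "wea", "eak", "akn", "kne", "nes", "ess"


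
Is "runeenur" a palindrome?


Word: "runeenur"
Reversed: "runeenur"
Forward == Backward? runeenur == runeenur
Palindrome = Yes


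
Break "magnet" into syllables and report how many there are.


Word: "magnet"
Syllable breakdown: mag / net
Counting: 2 parts
= 2 syllables


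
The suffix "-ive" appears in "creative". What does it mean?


Suffix: -ive
Example: creative (create + -ive, with a spelling change)
Meaning = tending to


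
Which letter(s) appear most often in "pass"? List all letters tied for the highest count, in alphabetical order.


Word: "pass"
Letter counts:
  'a': 1
  'p': 1
  's': 2
Maximum count = 2
Most frequent = 's' (2 times each)


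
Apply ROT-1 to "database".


Word: "database"
Shift: 1
Each letter → (letter + shift) mod 26:
  'd' (3) + 1 = 4 → 'e'
  'a' (0) + 1 = 1 → 'b'
  't' (19) + 1 = 20 → 'u'
  'a' (0) + 1 = 1 → 'b'
  'b' (1) + 1 = 2 → 'c'
  'a' (0) + 1 = 1 → 'b'
  's' (18) + 1 = 19 → 't'
  'e' (4) + 1 = 5 → 'f'
Result = "ebubcbtf"


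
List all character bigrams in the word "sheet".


Word: "sheet" (length 5)
Number of bigrams = 5 - 2 + 1 = 4
  Position 0: "sh"
  Position 1: "he"
  Position 2: "ee"
  Position 3: "et"
Bigrams = "sh", "he", "ee", "et"


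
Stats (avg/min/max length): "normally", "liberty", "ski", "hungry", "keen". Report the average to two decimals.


Lengths: "normally"=8, "liberty"=7, "ski"=3, "hungry"=6, "keen"=4
Sum = 28, Count = 5
Average = 28/5 = 5.60
= avg=5.60, min=3, max=8


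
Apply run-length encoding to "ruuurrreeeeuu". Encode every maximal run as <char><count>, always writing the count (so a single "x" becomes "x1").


String: "ruuurrreeeeuu"
Scanning for consecutive runs:
  'r' x 1
  'u' x 3
  'r' x 3
  'e' x 4
  'u' x 2
RLE = "r1u3r3e4u2"


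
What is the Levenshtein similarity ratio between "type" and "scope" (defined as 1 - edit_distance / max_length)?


Word 1: "type" (length 4)
Word 2: "scope" (length 5)
One optimal edit sequence:
  1. insert 's'  (+1)
  2. substitute 't' -> 'c'  (+1)
  3. substitute 'y' -> 'o'  (+1)
  4. keep 'p'
  5. keep 'e'
Edit distance = 3
Max length = max(4, 5) = 5
Similarity = 1 - 3/5
= 0.4000


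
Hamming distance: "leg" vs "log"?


Comparing character by character (same length = 3):
  Pos 0: 'l' vs 'l' =
  Pos 1: 'e' vs 'o' !=
  Pos 2: 'g' vs 'g' =
Hamming distance = 1


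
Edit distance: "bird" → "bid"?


Word 1: "bird" (length 4)
Word 2: "bid" (length 3)
One optimal edit sequence (insert/delete/substitute each cost 1):
  1. keep 'b'
  2. keep 'i'
  3. delete 'r'  (+1)
  4. keep 'd'
Total edit operations: 1
Edit distance = 1


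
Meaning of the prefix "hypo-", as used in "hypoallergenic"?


Prefix: hypo-
Example: hypoallergenic = hypo- + allergenic
Meaning = under / below normal


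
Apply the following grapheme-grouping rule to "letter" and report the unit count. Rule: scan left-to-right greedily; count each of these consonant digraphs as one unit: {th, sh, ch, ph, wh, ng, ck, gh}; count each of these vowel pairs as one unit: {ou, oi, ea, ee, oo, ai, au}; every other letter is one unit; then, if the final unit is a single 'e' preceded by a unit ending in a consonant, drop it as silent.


Word: "letter" (6 letters)
Left-to-right scan:
  (1) 'l' (letter)
  (2) 'e' (letter)
  (3) 't' (letter)
  (4) 't' (letter)
  (5) 'e' (letter)
  (6) 'r' (letter)
Units from scan: 6
Sound units = 6 units


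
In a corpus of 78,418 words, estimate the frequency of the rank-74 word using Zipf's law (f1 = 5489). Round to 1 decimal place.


Zipf's law: f(r) = f(1) / r
f(1) = 5489
f(74) = 5489 / 74
= 74.2 occurrences


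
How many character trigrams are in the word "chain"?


Word: "chain" (length 5)
Number of 3-grams = length - 3 + 1 = 5 - 3 + 1
= 3


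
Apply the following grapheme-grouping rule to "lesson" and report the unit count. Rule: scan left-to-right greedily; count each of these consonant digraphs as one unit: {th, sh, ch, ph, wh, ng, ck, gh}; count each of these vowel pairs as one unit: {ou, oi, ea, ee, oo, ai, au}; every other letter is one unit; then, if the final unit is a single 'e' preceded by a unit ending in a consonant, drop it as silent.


Word: "lesson" (6 letters)
Left-to-right scan:
  1. 'l' (letter)
  2. 'e' (letter)
  3. 's' (letter)
  4. 's' (letter)
  5. 'o' (letter)
  6. 'n' (letter)
Units from scan: 6
Sound units = 6 units


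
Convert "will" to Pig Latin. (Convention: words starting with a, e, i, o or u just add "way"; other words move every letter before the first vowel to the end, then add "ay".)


Word: "will"
Starts with consonant(s) → move to end, add 'ay'
Consonant cluster: "w"
Pig Latin = "illway"


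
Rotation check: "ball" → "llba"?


Word: "ball", Candidate: "llba"
Method: check if candidate is substring of word+word
"ballball" contains "llba"? Yes
Is rotation = Yes


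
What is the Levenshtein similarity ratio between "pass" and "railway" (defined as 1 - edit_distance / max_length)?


Word 1: "pass" (length 4)
Word 2: "railway" (length 7)
One optimal edit sequence:
  1. substitute 'p' -> 'r'  (+1)
  2. keep 'a'
  3. insert 'i'  (+1)
  4. insert 'l'  (+1)
  5. insert 'w'  (+1)
  6. substitute 's' -> 'a'  (+1)
  7. substitute 's' -> 'y'  (+1)
Edit distance = 6
Max length = max(4, 7) = 7
Similarity = 1 - 6/7
= 0.1429


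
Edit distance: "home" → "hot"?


Word 1: "home" (length 4)
Word 2: "hot" (length 3)
One optimal edit sequence (insert/delete/substitute each cost 1):
  1. keep 'h'
  2. keep 'o'
  3. delete 'm'  (+1)
  4. substitute 'e' -> 't'  (+1)
Total edit operations: 2
Edit distance = 2


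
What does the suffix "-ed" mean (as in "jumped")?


Suffix: -ed
Example: jumped (jump + -ed)
Meaning = past tense


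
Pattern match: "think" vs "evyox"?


Pattern of "think": [0, 1, 2, 3, 4]
Pattern of "evyox": [0, 1, 2, 3, 4]
Patterns match
Same pattern = Yes


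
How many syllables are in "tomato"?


Word: "tomato"
Syllable breakdown: to / ma / to
Counting: 3 parts
= 3 syllables


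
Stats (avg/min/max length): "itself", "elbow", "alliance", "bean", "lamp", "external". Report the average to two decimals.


Lengths: "itself"=6, "elbow"=5, "alliance"=8, "bean"=4, "lamp"=4, "external"=8
Sum = 35, Count = 6
Average = 35/6 = 5.83
= avg=5.83, min=4, max=8


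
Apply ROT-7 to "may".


Word: "may"
Shift: 7
Each letter → (letter + shift) mod 26:
  'm' (12) + 7 = 19 → 't'
  'a' (0) + 7 = 7 → 'h'
  'y' (24) + 7 = 5 → 'f'
Result = "thf"


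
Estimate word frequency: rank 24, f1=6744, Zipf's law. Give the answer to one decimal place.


Zipf's law: f(r) = f(1) / r
f(1) = 6744
f(24) = 6744 / 24
= 281.0 occurrences


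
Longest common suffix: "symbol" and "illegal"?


Word 1: "symbol"
Word 2: "illegal"
Comparing from end:
  Pos -1: 'l' == 'l'
  Pos -2: 'o' != 'a' (stop)
LCS = "l" (length 1)


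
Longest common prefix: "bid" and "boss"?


Word 1: "bid"
Word 2: "boss"
Comparing from start:
  Pos 0: 'b' == 'b'
  Pos 1: 'i' != 'o' (stop)
LCP = "b" (length 1)


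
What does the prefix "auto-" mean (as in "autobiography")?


Prefix: auto-
As in: autobiography -> auto- + biography
Meaning = self


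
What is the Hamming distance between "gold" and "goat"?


Comparing character by character (same length = 4):
  Pos 0: 'g' vs 'g' =
  Pos 1: 'o' vs 'o' =
  Pos 2: 'l' vs 'a' !=
  Pos 3: 'd' vs 't' !=
Hamming distance = 2


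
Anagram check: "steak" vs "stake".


Word 1: "steak" → sorted: aekst
Word 2: "stake" → sorted: aekst
Same letters? aekst == aekst
Anagram = Yes


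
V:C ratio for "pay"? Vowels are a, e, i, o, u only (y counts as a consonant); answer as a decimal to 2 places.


Word: "pay"
Vowels (a,e,i,o,u): 1
Consonants: 2
Ratio = 1/2
= 0.50


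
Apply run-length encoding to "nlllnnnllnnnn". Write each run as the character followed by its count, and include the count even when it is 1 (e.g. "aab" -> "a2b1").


String: "nlllnnnllnnnn"
Scanning for consecutive runs:
  'n' x 1
  'l' x 3
  'n' x 3
  'l' x 2
  'n' x 4
RLE = "n1l3n3l2n4"


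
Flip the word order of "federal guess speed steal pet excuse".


Original: "federal guess speed steal pet excuse"
Words (1..n): federal | guess | speed | steal | pet | excuse
Reversed (n..1): excuse | pet | steal | speed | guess | federal
Result = "excuse pet steal speed guess federal"


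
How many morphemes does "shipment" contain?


Word: "shipment"
Morphemes: ship | -ment
Each morpheme carries meaning
= 2 morphemes


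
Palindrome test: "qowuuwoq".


Word: "qowuuwoq"
Reversed: "qowuuwoq"
Forward == Backward? qowuuwoq == qowuuwoq
Palindrome = Yes


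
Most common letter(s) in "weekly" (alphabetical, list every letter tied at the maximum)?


Word: "weekly"
Letter counts:
  'e': 2
  'k': 1
  'l': 1
  'w': 1
  'y': 1
Maximum count = 2
Most frequent = 'e' (2 times each)


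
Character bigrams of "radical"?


Word: "radical" (length 7)
Number of bigrams = 7 - 2 + 1 = 6
  Position 0: "ra"
  Position 1: "ad"
  Position 2: "di"
  Position 3: "ic"
  Position 4: "ca"
  Position 5: "al"
Bigrams = "ra", "ad", "di", "ic", "ca", "al"


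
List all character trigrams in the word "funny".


Word: "funny" (length 5)
Number of trigrams = 5 - 3 + 1 = 3
  Position 0: "fun"
  Position 1: "unn"
  Position 2: "nny"
Trigrams = "fun", "unn", "nny"


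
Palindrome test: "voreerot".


Word: "voreerot"
Reversed: "toreerov"
Forward == Backward? voreerot != toreerov
Palindrome = No


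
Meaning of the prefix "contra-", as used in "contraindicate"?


Prefix: contra-
As in: contraindicate -> contra- + indicate
Meaning = against


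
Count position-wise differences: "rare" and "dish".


Comparing character by character (same length = 4):
  Pos 0: 'r' vs 'd' !=
  Pos 1: 'a' vs 'i' !=
  Pos 2: 'r' vs 's' !=
  Pos 3: 'e' vs 'h' !=
Hamming distance = 4


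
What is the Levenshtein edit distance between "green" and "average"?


Word 1: "green" (length 5)
Word 2: "average" (length 7)
One optimal edit sequence (insert/delete/substitute each cost 1):
  1. insert 'a'  (+1)
  2. insert 'v'  (+1)
  3. substitute 'g' -> 'e'  (+1)
  4. keep 'r'
  5. substitute 'e' -> 'a'  (+1)
  6. substitute 'e' -> 'g'  (+1)
  7. substitute 'n' -> 'e'  (+1)
Total edit operations: 6
Edit distance = 6


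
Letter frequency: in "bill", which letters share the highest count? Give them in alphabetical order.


Word: "bill"
Letter counts:
  'b': 1
  'i': 1
  'l': 2
Maximum count = 2
Most frequent = 'l' (2 times each)


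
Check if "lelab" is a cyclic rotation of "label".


Word: "label", Candidate: "lelab"
Method: check if candidate is substring of word+word
"labellabel" contains "lelab"? No
Is rotation = No


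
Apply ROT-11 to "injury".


Word: "injury"
Shift: 11
Each letter → (letter + shift) mod 26:
  'i' (8) + 11 = 19 → 't'
  'n' (13) + 11 = 24 → 'y'
  'j' (9) + 11 = 20 → 'u'
  'u' (20) + 11 = 5 → 'f'
  'r' (17) + 11 = 2 → 'c'
  'y' (24) + 11 = 9 → 'j'
Result = "tyufcj"


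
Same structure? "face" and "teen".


Pattern of "face": [0, 1, 2, 3]
Pattern of "teen": [0, 1, 1, 2]
Patterns do not match
Same pattern = No


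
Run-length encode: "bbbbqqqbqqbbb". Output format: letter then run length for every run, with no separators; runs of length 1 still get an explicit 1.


String: "bbbbqqqbqqbbb"
Scanning for consecutive runs:
  'b' x 4
  'q' x 3
  'b' x 1
  'q' x 2
  'b' x 3
RLE = "b4q3b1q2b3"


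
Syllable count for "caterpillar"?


Word: "caterpillar"
Syllable breakdown: cat | er | pil | lar
Counting: 4 parts
= 4 syllables


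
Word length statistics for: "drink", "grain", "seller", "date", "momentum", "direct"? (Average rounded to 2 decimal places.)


Lengths: "drink"=5, "grain"=5, "seller"=6, "date"=4, "momentum"=8, "direct"=6
Sum = 34, Count = 6
Average = 34/6 = 5.67
= avg=5.67, min=4, max=8


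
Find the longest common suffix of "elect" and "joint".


Word 1: "elect"
Word 2: "joint"
Comparing from end:
  Pos -1: 't' == 't'
  Pos -2: 'c' != 'n' (stop)
LCS = "t" (length 1)


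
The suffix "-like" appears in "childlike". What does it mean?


Suffix: -like
Example: childlike (child + -like)
Meaning = resembling


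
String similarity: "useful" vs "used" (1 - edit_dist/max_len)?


Word 1: "useful" (length 6)
Word 2: "used" (length 4)
One optimal edit sequence:
  1. keep 'u'
  2. keep 's'
  3. keep 'e'
  4. delete 'f'  (+1)
  5. delete 'u'  (+1)
  6. substitute 'l' -> 'd'  (+1)
Edit distance = 3
Max length = max(6, 4) = 6
Similarity = 1 - 3/6
= 0.5000


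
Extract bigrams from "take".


Word: "take" (length 4)
Number of bigrams = 4 - 2 + 1 = 3
  Position 0: "ta"
  Position 1: "ak"
  Position 2: "ke"
Bigrams = "ta", "ak", "ke"


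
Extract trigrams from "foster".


Word: "foster" (length 6)
Number of trigrams = 6 - 3 + 1 = 4
  Position 0: "fos"
  Position 1: "ost"
  Position 2: "ste"
  Position 3: "ter"
Trigrams = "fos", "ost", "ste", "ter"


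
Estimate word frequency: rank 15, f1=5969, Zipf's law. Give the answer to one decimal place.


Zipf's law: f(r) = f(1) / r
f(1) = 5969
f(15) = 5969 / 15
= 397.9 occurrences


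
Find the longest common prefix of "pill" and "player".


Word 1: "pill"
Word 2: "player"
Comparing from start:
  Pos 0: 'p' == 'p'
  Pos 1: 'i' != 'l' (stop)
LCP = "p" (length 1)


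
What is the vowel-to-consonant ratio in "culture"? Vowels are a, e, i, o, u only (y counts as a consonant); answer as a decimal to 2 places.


Word: "culture"
Vowels (a,e,i,o,u): 3
Consonants: 4
Ratio = 3/4
= 0.75


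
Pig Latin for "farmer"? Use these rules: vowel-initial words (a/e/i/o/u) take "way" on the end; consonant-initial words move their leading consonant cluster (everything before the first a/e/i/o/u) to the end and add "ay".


Word: "farmer"
Starts with consonant(s) → move to end, add 'ay'
Consonant cluster: "f"
Pig Latin = "armerfay"


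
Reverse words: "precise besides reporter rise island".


Original: "precise besides reporter rise island"
Words (1..n): precise | besides | reporter | rise | island
Reversed (n..1): island | rise | reporter | besides | precise
Result = "island rise reporter besides precise"


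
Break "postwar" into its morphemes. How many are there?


Word: "postwar"
Morphemes: post- + war
Each morpheme carries meaning
= 2 morphemes


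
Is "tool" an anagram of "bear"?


Word 1: "bear" → sorted: aber
Word 2: "tool" → sorted: loot
Same letters? aber != loot
Anagram = No


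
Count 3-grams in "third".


Word: "third" (length 5)
Number of 3-grams = length - 3 + 1 = 5 - 3 + 1
= 3


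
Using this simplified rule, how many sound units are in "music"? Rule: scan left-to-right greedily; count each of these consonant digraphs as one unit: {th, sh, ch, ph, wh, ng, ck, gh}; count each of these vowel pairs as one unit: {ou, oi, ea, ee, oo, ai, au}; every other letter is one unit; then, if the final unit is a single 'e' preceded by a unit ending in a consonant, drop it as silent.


Word: "music" (5 letters)
Left-to-right scan:
  (1) 'm' (letter)
  (2) 'u' (letter)
  (3) 's' (letter)
  (4) 'i' (letter)
  (5) 'c' (letter)
Units from scan: 5
Sound units = 5 units


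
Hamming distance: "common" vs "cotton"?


Comparing character by character (same length = 6):
  Pos 0: 'c' vs 'c' =
  Pos 1: 'o' vs 'o' =
  Pos 2: 'm' vs 't' !=
  Pos 3: 'm' vs 't' !=
  Pos 4: 'o' vs 'o' =
  Pos 5: 'n' vs 'n' =
Hamming distance = 2


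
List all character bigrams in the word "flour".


Word: "flour" (length 5)
Number of bigrams = 5 - 2 + 1 = 4
  Position 0: "fl"
  Position 1: "lo"
  Position 2: "ou"
  Position 3: "ur"
Bigrams = "fl", "lo", "ou", "ur"


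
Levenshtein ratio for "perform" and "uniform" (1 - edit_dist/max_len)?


Word 1: "perform" (length 7)
Word 2: "uniform" (length 7)
One optimal edit sequence:
  1. substitute 'p' -> 'u'  (+1)
  2. substitute 'e' -> 'n'  (+1)
  3. substitute 'r' -> 'i'  (+1)
  4. keep 'f'
  5. keep 'o'
  6. keep 'r'
  7. keep 'm'
Edit distance = 3
Max length = max(7, 7) = 7
Similarity = 1 - 3/7
= 0.5714


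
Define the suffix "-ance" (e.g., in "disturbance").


Suffix: -ance
Example: disturbance = disturb + -ance
Meaning = state of


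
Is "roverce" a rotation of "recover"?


Word: "recover", Candidate: "roverce"
Method: check if candidate is substring of word+word
"recoverrecover" contains "roverce"? No
Is rotation = No


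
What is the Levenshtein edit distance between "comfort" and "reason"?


Word 1: "comfort" (length 7)
Word 2: "reason" (length 6)
One optimal edit sequence (insert/delete/substitute each cost 1):
  1. substitute 'c' -> 'r'  (+1)
  2. substitute 'o' -> 'e'  (+1)
  3. substitute 'm' -> 'a'  (+1)
  4. substitute 'f' -> 's'  (+1)
  5. keep 'o'
  6. delete 'r'  (+1)
  7. substitute 't' -> 'n'  (+1)
Total edit operations: 6
Edit distance = 6


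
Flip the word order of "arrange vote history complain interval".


Original: "arrange vote history complain interval"
Words (1..n): arrange | vote | history | complain | interval
Reversed (n..1): interval | complain | history | vote | arrange
Result = "interval complain history vote arrange"


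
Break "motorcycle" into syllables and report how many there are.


Word: "motorcycle"
Syllable breakdown: mo-tor-cy-cle
Counting: 4 parts
= 4 syllables


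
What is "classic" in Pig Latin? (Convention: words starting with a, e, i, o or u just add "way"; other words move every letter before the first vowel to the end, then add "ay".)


Word: "classic"
Starts with consonant(s) → move to end, add 'ay'
Consonant cluster: "cl"
Pig Latin = "assicclay"


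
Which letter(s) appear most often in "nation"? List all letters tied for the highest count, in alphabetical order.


Word: "nation"
Letter counts:
  'a': 1
  'i': 1
  'n': 2
  'o': 1
  't': 1
Maximum count = 2
Most frequent = 'n' (2 times each)


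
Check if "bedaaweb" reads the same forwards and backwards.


Word: "bedaaweb"
Reversed: "bewaadeb"
Forward == Backward? bedaaweb != bewaadeb
Palindrome = No


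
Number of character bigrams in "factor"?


Word: "factor" (length 6)
Number of 2-grams = length - 2 + 1 = 6 - 2 + 1
= 5


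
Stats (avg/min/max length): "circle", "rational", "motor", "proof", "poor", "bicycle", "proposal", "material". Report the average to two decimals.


Lengths: "circle"=6, "rational"=8, "motor"=5, "proof"=5, "poor"=4, "bicycle"=7, "proposal"=8, "material"=8
Sum = 51, Count = 8
Average = 51/8 = 6.38
= avg=6.38, min=4, max=8


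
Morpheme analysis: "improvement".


Word: "improvement"
Morphemes: improve / -ment
Each morpheme carries meaning
= 2 morphemes


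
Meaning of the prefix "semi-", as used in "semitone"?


Prefix: semi-
As in: semitone -> semi- + tone
Meaning = half


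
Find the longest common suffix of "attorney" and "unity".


Word 1: "attorney"
Word 2: "unity"
Comparing from end:
  Pos -1: 'y' == 'y'
  Pos -2: 'e' != 't' (stop)
LCS = "y" (length 1)


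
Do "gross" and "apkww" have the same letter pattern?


Pattern of "gross": [0, 1, 2, 3, 3]
Pattern of "apkww": [0, 1, 2, 3, 3]
Patterns match
Same pattern = Yes


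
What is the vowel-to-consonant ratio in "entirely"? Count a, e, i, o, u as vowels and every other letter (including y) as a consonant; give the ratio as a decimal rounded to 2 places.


Word: "entirely"
Vowels (a,e,i,o,u): 3
Consonants: 5
Ratio = 3/5
= 0.60


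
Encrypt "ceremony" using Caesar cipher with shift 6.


Word: "ceremony"
Shift: 6
Each letter → (letter + shift) mod 26:
  'c' (2) + 6 = 8 → 'i'
  'e' (4) + 6 = 10 → 'k'
  'r' (17) + 6 = 23 → 'x'
  'e' (4) + 6 = 10 → 'k'
  'm' (12) + 6 = 18 → 's'
  'o' (14) + 6 = 20 → 'u'
  'n' (13) + 6 = 19 → 't'
  'y' (24) + 6 = 4 → 'e'
Result = "ikxksute"


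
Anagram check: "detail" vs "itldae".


Word 1: "detail" → sorted: adeilt
Word 2: "itldae" → sorted: adeilt
Same letters? adeilt == adeilt
Anagram = Yes


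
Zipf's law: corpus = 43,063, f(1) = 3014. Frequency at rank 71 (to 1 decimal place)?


Zipf's law: f(r) = f(1) / r
f(1) = 3014
f(71) = 3014 / 71
= 42.5 occurrences


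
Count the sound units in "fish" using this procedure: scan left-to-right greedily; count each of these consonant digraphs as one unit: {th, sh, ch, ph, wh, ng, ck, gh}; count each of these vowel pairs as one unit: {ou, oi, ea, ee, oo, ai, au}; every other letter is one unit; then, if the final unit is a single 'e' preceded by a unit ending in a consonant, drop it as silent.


Word: "fish" (4 letters)
Left-to-right scan:
  1. 'f' (letter)
  2. 'i' (letter)
  3. 'sh' (digraph)
Units from scan: 3
Sound units = 3 units


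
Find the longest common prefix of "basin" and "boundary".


Word 1: "basin"
Word 2: "boundary"
Comparing from start:
  Pos 0: 'b' == 'b'
  Pos 1: 'a' != 'o' (stop)
LCP = "b" (length 1)


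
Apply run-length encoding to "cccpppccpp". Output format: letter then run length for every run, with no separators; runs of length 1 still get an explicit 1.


String: "cccpppccpp"
Scanning for consecutive runs:
  'c' x 3
  'p' x 3
  'c' x 2
  'p' x 2
RLE = "c3p3c2p2"


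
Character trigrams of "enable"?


Word: "enable" (length 6)
Number of trigrams = 6 - 3 + 1 = 4
  Position 0: "ena"
  Position 1: "nab"
  Position 2: "abl"
  Position 3: "ble"
Trigrams = "ena", "nab", "abl", "ble"


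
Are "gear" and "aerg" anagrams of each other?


Word 1: "gear" → sorted: aegr
Word 2: "aerg" → sorted: aegr
Same letters? aegr == aegr
Anagram = Yes


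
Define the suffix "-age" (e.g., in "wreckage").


Suffix: -age
Example: wreckage (wreck + -age)
Meaning = result / collection


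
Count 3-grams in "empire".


Word: "empire" (length 6)
Number of 3-grams = length - 3 + 1 = 6 - 3 + 1
= 4


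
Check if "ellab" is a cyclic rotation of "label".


Word: "label", Candidate: "ellab"
Method: check if candidate is substring of word+word
"labellabel" contains "ellab"? Yes
Is rotation = Yes


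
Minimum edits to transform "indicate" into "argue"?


Word 1: "indicate" (length 8)
Word 2: "argue" (length 5)
One optimal edit sequence (insert/delete/substitute each cost 1):
  1. delete 'i'  (+1)
  2. delete 'n'  (+1)
  3. delete 'd'  (+1)
  4. substitute 'i' -> 'a'  (+1)
  5. substitute 'c' -> 'r'  (+1)
  6. substitute 'a' -> 'g'  (+1)
  7. substitute 't' -> 'u'  (+1)
  8. keep 'e'
Total edit operations: 7
Edit distance = 7


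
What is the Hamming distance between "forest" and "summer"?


Comparing character by character (same length = 6):
  Pos 0: 'f' vs 's' !=
  Pos 1: 'o' vs 'u' !=
  Pos 2: 'r' vs 'm' !=
  Pos 3: 'e' vs 'm' !=
  Pos 4: 's' vs 'e' !=
  Pos 5: 't' vs 'r' !=
Hamming distance = 6


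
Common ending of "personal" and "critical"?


Word 1: "personal"
Word 2: "critical"
Comparing from end:
  Pos -1: 'l' == 'l'
  Pos -2: 'a' == 'a'
  Pos -3: 'n' != 'c' (stop)
LCS = "al" (length 2)


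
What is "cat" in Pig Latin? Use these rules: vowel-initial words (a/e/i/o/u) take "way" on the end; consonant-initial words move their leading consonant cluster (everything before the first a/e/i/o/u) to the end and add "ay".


Word: "cat"
Starts with consonant(s) → move to end, add 'ay'
Consonant cluster: "c"
Pig Latin = "atcay"


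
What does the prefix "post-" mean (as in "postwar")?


Prefix: post-
Example: postwar (post- + war)
Meaning = after


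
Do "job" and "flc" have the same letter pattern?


Pattern of "job": [0, 1, 2]
Pattern of "flc": [0, 1, 2]
Patterns match
Same pattern = Yes


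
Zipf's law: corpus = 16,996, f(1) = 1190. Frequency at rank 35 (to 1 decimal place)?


Zipf's law: f(r) = f(1) / r
f(1) = 1190
f(35) = 1190 / 35
= 34.0 occurrences


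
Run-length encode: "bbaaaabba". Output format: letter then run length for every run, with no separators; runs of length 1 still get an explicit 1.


String: "bbaaaabba"
Scanning for consecutive runs:
  'b' x 2
  'a' x 4
  'b' x 2
  'a' x 1
RLE = "b2a4b2a1"


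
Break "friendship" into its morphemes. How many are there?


Word: "friendship"
Morphemes: friend + -ship
Each morpheme carries meaning
= 2 morphemes


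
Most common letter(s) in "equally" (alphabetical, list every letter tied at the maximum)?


Word: "equally"
Letter counts:
  'a': 1
  'e': 1
  'l': 2
  'q': 1
  'u': 1
  'y': 1
Maximum count = 2
Most frequent = 'l' (2 times each)


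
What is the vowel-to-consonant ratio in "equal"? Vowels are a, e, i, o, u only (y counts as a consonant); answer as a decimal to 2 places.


Word: "equal"
Vowels (a,e,i,o,u): 3
Consonants: 2
Ratio = 3/2
= 1.50


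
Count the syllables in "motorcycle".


Word: "motorcycle"
Syllable breakdown: mo-tor-cy-cle
Counting: 4 parts
= 4 syllables


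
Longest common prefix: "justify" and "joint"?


Word 1: "justify"
Word 2: "joint"
Comparing from start:
  Pos 0: 'j' == 'j'
  Pos 1: 'u' != 'o' (stop)
LCP = "j" (length 1)


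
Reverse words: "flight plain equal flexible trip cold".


Original: "flight plain equal flexible trip cold"
Words (1..n): flight | plain | equal | flexible | trip | cold
Reversed (n..1): cold | trip | flexible | equal | plain | flight
Result = "cold trip flexible equal plain flight"


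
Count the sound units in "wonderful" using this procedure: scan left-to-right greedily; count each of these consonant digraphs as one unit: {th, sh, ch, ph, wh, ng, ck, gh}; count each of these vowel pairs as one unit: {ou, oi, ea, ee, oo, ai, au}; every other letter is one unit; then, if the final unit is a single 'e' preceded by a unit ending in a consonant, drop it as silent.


Word: "wonderful" (9 letters)
Left-to-right scan:
  1. 'w' (letter)
  2. 'o' (letter)
  3. 'n' (letter)
  4. 'd' (letter)
  5. 'e' (letter)
  6. 'r' (letter)
  7. 'f' (letter)
  8. 'u' (letter)
  9. 'l' (letter)
Units from scan: 9
Sound units = 9 units


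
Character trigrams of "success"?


Word: "success" (length 7)
Number of trigrams = 7 - 3 + 1 = 5
  Position 0: "suc"
  Position 1: "ucc"
  Position 2: "cce"
  Position 3: "ces"
  Position 4: "ess"
Trigrams = "suc", "ucc", "cce", "ces", "ess"


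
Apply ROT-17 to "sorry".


Word: "sorry"
Shift: 17
Each letter → (letter + shift) mod 26:
  's' (18) + 17 = 9 → 'j'
  'o' (14) + 17 = 5 → 'f'
  'r' (17) + 17 = 8 → 'i'
  'r' (17) + 17 = 8 → 'i'
  'y' (24) + 17 = 15 → 'p'
Result = "jfiip"


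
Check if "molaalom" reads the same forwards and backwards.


Word: "molaalom"
Reversed: "molaalom"
Forward == Backward? molaalom == molaalom
Palindrome = Yes


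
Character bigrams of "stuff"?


Word: "stuff" (length 5)
Number of bigrams = 5 - 2 + 1 = 4
  Position 0: "st"
  Position 1: "tu"
  Position 2: "uf"
  Position 3: "ff"
Bigrams = "st", "tu", "uf", "ff"


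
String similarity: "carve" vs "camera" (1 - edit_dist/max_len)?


Word 1: "carve" (length 5)
Word 2: "camera" (length 6)
One optimal edit sequence:
  1. keep 'c'
  2. keep 'a'
  3. insert 'm'  (+1)
  4. substitute 'r' -> 'e'  (+1)
  5. substitute 'v' -> 'r'  (+1)
  6. substitute 'e' -> 'a'  (+1)
Edit distance = 4
Max length = max(5, 6) = 6
Similarity = 1 - 4/6
= 0.3333


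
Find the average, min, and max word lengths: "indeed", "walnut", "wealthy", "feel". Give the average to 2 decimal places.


Lengths: "indeed"=6, "walnut"=6, "wealthy"=7, "feel"=4
Sum = 23, Count = 4
Average = 23/4 = 5.75
= avg=5.75, min=4, max=7


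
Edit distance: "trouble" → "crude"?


Word 1: "trouble" (length 7)
Word 2: "crude" (length 5)
One optimal edit sequence (insert/delete/substitute each cost 1):
  1. substitute 't' -> 'c'  (+1)
  2. keep 'r'
  3. delete 'o'  (+1)
  4. keep 'u'
  5. delete 'b'  (+1)
  6. substitute 'l' -> 'd'  (+1)
  7. keep 'e'
Total edit operations: 4
Edit distance = 4


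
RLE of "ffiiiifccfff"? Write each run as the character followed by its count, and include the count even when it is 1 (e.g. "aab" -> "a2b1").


String: "ffiiiifccfff"
Scanning for consecutive runs:
  'f' x 2
  'i' x 4
  'f' x 1
  'c' x 2
  'f' x 3
RLE = "f2i4f1c2f3"


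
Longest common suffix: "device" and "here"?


Word 1: "device"
Word 2: "here"
Comparing from end:
  Pos -1: 'e' == 'e'
  Pos -2: 'c' != 'r' (stop)
LCS = "e" (length 1)


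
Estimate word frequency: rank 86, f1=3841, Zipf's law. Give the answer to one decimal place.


Zipf's law: f(r) = f(1) / r
f(1) = 3841
f(86) = 3841 / 86
= 44.7 occurrences


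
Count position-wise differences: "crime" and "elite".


Comparing character by character (same length = 5):
  Pos 0: 'c' vs 'e' !=
  Pos 1: 'r' vs 'l' !=
  Pos 2: 'i' vs 'i' =
  Pos 3: 'm' vs 't' !=
  Pos 4: 'e' vs 'e' =
Hamming distance = 3


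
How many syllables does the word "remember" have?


Word: "remember"
Syllable breakdown: re · mem · ber
Counting: 3 parts
= 3 syllables


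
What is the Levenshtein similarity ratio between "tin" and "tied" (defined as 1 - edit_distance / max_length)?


Word 1: "tin" (length 3)
Word 2: "tied" (length 4)
One optimal edit sequence:
  1. keep 't'
  2. keep 'i'
  3. insert 'e'  (+1)
  4. substitute 'n' -> 'd'  (+1)
Edit distance = 2
Max length = max(3, 4) = 4
Similarity = 1 - 2/4
= 0.5000


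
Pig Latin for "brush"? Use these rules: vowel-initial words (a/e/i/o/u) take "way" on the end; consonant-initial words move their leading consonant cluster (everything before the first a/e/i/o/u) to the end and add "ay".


Word: "brush"
Starts with consonant(s) → move to end, add 'ay'
Consonant cluster: "br"
Pig Latin = "ushbray"


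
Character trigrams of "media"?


Word: "media" (length 5)
Number of trigrams = 5 - 3 + 1 = 3
  Position 0: "med"
  Position 1: "edi"
  Position 2: "dia"
Trigrams = "med", "edi", "dia"


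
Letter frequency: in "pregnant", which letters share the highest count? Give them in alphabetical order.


Word: "pregnant"
Letter counts:
  'a': 1
  'e': 1
  'g': 1
  'n': 2
  'p': 1
  'r': 1
  't': 1
Maximum count = 2
Most frequent = 'n' (2 times each)


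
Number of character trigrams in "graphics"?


Word: "graphics" (length 8)
Number of 3-grams = length - 3 + 1 = 8 - 3 + 1
= 6


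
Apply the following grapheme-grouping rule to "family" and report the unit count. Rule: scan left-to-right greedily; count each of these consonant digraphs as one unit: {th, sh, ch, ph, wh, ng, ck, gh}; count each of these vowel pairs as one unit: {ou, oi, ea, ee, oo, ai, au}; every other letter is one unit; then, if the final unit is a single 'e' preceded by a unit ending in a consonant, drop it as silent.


Word: "family" (6 letters)
Left-to-right scan:
  1. 'f' (letter)
  2. 'a' (letter)
  3. 'm' (letter)
  4. 'i' (letter)
  5. 'l' (letter)
  6. 'y' (letter)
Units from scan: 6
Sound units = 6 units


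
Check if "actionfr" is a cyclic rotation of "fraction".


Word: "fraction", Candidate: "actionfr"
Method: check if candidate is substring of word+word
"fractionfraction" contains "actionfr"? Yes
Is rotation = Yes


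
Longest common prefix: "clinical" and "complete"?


Word 1: "clinical"
Word 2: "complete"
Comparing from start:
  Pos 0: 'c' == 'c'
  Pos 1: 'l' != 'o' (stop)
LCP = "c" (length 1)


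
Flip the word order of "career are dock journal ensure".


Original: "career are dock journal ensure"
Words (1..n): career | are | dock | journal | ensure
Reversed (n..1): ensure | journal | dock | are | career
Result = "ensure journal dock are career"


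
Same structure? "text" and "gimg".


Pattern of "text": [0, 1, 2, 0]
Pattern of "gimg": [0, 1, 2, 0]
Patterns match
Same pattern = Yes


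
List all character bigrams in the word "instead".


Word: "instead" (length 7)
Number of bigrams = 7 - 2 + 1 = 6
  Position 0: "in"
  Position 1: "ns"
  Position 2: "st"
  Position 3: "te"
  Position 4: "ea"
  Position 5: "ad"
Bigrams = "in", "ns", "st", "te", "ea", "ad"


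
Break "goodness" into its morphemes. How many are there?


Word: "goodness"
Morphemes: good | -ness
Each morpheme carries meaning
= 2 morphemes


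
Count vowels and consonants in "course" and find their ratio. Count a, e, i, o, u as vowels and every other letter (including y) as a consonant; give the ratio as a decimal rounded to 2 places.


Word: "course"
Vowels (a,e,i,o,u): 3
Consonants: 3
Ratio = 3/3
= 1.00


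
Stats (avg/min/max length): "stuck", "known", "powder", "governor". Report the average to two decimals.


Lengths: "stuck"=5, "known"=5, "powder"=6, "governor"=8
Sum = 24, Count = 4
Average = 24/4 = 6.00
= avg=6.00, min=5, max=8


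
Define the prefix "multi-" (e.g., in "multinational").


Prefix: multi-
As in: multinational -> multi- + national
Meaning = many


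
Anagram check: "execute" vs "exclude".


Word 1: "execute" → sorted: ceeetux
Word 2: "exclude" → sorted: cdeelux
Same letters? ceeetux != cdeelux
Anagram = No


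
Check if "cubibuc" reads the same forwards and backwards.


Word: "cubibuc"
Reversed: "cubibuc"
Forward == Backward? cubibuc == cubibuc
Palindrome = Yes


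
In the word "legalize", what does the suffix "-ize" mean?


Suffix: -ize
Example: legalize (legal + -ize)
Meaning = to make


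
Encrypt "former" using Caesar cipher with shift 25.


Word: "former"
Shift: 25
Each letter → (letter + shift) mod 26:
  'f' (5) + 25 = 4 → 'e'
  'o' (14) + 25 = 13 → 'n'
  'r' (17) + 25 = 16 → 'q'
  'm' (12) + 25 = 11 → 'l'
  'e' (4) + 25 = 3 → 'd'
  'r' (17) + 25 = 16 → 'q'
Result = "enqldq"


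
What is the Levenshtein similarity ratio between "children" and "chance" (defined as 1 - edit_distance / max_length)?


Word 1: "children" (length 8)
Word 2: "chance" (length 6)
One optimal edit sequence:
  1. keep 'c'
  2. keep 'h'
  3. delete 'i'  (+1)
  4. substitute 'l' -> 'a'  (+1)
  5. substitute 'd' -> 'n'  (+1)
  6. substitute 'r' -> 'c'  (+1)
  7. keep 'e'
  8. delete 'n'  (+1)
Edit distance = 5
Max length = max(8, 6) = 8
Similarity = 1 - 5/8
= 0.3750
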